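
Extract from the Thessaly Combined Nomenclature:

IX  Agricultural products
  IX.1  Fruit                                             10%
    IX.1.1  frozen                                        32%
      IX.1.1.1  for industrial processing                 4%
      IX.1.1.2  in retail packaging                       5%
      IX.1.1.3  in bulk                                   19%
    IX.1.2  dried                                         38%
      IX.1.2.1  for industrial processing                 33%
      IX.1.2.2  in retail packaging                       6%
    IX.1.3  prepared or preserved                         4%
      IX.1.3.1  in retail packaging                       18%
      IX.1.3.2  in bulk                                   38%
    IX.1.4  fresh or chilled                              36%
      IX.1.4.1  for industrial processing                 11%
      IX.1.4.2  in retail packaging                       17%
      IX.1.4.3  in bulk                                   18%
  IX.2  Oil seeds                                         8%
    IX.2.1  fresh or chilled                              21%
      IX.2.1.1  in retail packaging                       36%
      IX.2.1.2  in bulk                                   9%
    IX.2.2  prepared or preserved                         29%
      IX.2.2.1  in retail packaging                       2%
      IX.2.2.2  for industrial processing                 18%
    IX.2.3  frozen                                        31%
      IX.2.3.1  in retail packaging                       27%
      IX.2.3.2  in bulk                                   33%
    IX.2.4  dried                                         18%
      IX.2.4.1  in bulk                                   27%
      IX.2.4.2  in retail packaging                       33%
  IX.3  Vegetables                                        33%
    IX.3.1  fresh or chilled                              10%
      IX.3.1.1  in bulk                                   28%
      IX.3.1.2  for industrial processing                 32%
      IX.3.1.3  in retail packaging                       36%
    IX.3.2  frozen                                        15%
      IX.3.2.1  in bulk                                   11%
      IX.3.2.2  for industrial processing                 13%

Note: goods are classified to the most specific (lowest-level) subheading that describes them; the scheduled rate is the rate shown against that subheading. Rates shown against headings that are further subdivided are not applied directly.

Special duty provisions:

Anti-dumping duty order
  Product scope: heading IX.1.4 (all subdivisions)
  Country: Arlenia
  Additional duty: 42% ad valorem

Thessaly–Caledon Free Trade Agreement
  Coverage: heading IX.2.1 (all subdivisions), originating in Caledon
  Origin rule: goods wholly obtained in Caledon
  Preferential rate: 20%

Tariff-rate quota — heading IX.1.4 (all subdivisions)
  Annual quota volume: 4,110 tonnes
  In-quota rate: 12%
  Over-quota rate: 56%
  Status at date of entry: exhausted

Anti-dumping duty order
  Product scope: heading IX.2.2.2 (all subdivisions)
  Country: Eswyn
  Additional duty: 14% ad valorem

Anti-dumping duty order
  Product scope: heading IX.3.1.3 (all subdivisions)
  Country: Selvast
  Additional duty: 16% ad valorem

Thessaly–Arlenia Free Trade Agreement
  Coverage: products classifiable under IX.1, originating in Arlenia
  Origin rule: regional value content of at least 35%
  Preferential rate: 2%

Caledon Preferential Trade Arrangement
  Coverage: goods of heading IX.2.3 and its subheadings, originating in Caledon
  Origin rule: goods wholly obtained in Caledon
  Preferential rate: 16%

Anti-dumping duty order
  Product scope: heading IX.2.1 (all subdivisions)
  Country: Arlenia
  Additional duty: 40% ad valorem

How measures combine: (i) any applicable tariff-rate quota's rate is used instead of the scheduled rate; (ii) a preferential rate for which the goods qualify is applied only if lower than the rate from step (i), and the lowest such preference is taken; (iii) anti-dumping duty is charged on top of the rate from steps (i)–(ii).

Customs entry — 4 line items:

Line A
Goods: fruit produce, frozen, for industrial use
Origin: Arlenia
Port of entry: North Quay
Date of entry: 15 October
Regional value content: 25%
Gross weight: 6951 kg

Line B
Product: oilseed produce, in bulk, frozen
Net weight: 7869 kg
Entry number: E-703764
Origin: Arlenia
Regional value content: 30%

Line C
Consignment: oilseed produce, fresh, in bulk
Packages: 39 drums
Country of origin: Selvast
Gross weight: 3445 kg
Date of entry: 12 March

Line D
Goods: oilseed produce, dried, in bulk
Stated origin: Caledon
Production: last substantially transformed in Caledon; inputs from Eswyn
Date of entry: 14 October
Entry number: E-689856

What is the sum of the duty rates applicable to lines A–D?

73%

Line A: fruit → IX.1; frozen → IX.1.1; for industrial use → IX.1.1.1. Scheduled 4%. Arlenia agreement on IX.1: RVC < 35%. → 4%.
Line B: oilseed → IX.2; frozen → IX.2.3; in bulk → IX.2.3.2. Scheduled 33%. Arlenia agreement on IX.1: IX.2.3.2 not covered. → 33%.
Line C: oilseed → IX.2; fresh → IX.2.1; in bulk → IX.2.1.2. Scheduled 9%. No special measure applies. → 9%.
Line D: oilseed → IX.2; dried → IX.2.4; in bulk → IX.2.4.1. Scheduled 27%. Caledon agreement on IX.2.1: IX.2.4.1 not covered; Caledon agreement on IX.2.3: IX.2.4.1 not covered. → 27%.
Sum: 4% + 33% + 9% + 27% = 73%.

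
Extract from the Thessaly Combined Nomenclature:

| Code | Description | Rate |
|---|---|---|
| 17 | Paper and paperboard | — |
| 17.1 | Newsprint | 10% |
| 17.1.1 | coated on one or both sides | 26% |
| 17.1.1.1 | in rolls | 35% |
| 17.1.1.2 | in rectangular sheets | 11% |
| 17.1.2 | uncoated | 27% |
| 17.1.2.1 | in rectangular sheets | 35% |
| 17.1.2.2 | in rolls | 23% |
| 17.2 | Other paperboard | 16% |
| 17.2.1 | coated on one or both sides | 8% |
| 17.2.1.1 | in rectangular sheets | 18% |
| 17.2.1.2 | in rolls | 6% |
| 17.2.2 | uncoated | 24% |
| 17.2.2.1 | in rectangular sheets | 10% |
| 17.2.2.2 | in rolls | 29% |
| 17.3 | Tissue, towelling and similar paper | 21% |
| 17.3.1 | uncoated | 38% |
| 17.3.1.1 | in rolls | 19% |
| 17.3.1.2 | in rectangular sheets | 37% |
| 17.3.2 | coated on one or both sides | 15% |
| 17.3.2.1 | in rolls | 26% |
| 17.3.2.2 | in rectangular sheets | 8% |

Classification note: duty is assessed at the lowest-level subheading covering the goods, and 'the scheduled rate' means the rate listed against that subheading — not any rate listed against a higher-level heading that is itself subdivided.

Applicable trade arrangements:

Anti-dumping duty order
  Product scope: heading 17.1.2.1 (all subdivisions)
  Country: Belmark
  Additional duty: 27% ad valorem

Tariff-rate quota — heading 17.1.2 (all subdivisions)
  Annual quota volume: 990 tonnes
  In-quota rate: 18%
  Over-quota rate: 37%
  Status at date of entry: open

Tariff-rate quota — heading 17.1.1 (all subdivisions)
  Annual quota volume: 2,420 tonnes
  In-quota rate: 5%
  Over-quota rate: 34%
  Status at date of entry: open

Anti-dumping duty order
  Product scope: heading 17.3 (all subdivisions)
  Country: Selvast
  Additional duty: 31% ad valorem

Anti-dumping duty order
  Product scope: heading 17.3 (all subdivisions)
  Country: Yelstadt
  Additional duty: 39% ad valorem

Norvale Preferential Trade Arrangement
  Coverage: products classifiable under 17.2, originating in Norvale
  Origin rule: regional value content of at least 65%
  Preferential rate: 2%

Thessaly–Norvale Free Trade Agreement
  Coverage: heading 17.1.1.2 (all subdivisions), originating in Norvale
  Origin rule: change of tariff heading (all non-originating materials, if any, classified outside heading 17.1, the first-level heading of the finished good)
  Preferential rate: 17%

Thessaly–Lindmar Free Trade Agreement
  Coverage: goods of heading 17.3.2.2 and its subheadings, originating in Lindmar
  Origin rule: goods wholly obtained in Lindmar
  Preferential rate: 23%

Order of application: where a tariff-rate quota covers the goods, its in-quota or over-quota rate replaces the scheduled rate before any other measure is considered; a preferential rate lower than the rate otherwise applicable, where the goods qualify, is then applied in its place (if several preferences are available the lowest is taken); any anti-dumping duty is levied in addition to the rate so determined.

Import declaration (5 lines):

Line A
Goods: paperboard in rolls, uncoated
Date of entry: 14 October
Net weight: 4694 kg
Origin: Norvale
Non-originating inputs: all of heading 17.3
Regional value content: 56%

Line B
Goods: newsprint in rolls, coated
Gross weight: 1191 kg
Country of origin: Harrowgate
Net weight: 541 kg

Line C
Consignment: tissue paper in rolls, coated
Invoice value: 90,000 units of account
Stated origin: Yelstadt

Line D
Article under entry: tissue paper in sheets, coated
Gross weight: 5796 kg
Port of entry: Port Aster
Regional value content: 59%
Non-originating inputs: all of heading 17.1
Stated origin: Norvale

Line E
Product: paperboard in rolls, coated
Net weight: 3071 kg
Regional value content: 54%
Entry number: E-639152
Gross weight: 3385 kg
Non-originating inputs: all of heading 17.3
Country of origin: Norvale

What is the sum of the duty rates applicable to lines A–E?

113%

Line A: paperboard → 17.2; uncoated → 17.2.2; in rolls → 17.2.2.2. Scheduled 29%. Norvale agreement on 17.2: RVC < 65%; Norvale agreement on 17.1.1.2: 17.2.2.2 not covered. → 29%.
Line B: newsprint → 17.1; coated → 17.1.1; in rolls → 17.1.1.1. Scheduled 35%. quota on 17.1.1 open → in-quota 5%. → 5%.
Line C: tissue paper → 17.3; coated → 17.3.2; in rolls → 17.3.2.1. Scheduled 26%. anti-dumping (Yelstadt, 17.3): +39%; total 26% + 39% = 65%. → 65%.
Line D: tissue paper → 17.3; coated → 17.3.2; in sheets → 17.3.2.2. Scheduled 8%. Norvale agreement on 17.2: 17.3.2.2 not covered; Norvale agreement on 17.1.1.2: 17.3.2.2 not covered. → 8%.
Line E: paperboard → 17.2; coated → 17.2.1; in rolls → 17.2.1.2. Scheduled 6%. Norvale agreement on 17.2: RVC < 65%; Norvale agreement on 17.1.1.2: 17.2.1.2 not covered. → 6%.
Sum: 29% + 5% + 65% + 8% + 6% = 113%.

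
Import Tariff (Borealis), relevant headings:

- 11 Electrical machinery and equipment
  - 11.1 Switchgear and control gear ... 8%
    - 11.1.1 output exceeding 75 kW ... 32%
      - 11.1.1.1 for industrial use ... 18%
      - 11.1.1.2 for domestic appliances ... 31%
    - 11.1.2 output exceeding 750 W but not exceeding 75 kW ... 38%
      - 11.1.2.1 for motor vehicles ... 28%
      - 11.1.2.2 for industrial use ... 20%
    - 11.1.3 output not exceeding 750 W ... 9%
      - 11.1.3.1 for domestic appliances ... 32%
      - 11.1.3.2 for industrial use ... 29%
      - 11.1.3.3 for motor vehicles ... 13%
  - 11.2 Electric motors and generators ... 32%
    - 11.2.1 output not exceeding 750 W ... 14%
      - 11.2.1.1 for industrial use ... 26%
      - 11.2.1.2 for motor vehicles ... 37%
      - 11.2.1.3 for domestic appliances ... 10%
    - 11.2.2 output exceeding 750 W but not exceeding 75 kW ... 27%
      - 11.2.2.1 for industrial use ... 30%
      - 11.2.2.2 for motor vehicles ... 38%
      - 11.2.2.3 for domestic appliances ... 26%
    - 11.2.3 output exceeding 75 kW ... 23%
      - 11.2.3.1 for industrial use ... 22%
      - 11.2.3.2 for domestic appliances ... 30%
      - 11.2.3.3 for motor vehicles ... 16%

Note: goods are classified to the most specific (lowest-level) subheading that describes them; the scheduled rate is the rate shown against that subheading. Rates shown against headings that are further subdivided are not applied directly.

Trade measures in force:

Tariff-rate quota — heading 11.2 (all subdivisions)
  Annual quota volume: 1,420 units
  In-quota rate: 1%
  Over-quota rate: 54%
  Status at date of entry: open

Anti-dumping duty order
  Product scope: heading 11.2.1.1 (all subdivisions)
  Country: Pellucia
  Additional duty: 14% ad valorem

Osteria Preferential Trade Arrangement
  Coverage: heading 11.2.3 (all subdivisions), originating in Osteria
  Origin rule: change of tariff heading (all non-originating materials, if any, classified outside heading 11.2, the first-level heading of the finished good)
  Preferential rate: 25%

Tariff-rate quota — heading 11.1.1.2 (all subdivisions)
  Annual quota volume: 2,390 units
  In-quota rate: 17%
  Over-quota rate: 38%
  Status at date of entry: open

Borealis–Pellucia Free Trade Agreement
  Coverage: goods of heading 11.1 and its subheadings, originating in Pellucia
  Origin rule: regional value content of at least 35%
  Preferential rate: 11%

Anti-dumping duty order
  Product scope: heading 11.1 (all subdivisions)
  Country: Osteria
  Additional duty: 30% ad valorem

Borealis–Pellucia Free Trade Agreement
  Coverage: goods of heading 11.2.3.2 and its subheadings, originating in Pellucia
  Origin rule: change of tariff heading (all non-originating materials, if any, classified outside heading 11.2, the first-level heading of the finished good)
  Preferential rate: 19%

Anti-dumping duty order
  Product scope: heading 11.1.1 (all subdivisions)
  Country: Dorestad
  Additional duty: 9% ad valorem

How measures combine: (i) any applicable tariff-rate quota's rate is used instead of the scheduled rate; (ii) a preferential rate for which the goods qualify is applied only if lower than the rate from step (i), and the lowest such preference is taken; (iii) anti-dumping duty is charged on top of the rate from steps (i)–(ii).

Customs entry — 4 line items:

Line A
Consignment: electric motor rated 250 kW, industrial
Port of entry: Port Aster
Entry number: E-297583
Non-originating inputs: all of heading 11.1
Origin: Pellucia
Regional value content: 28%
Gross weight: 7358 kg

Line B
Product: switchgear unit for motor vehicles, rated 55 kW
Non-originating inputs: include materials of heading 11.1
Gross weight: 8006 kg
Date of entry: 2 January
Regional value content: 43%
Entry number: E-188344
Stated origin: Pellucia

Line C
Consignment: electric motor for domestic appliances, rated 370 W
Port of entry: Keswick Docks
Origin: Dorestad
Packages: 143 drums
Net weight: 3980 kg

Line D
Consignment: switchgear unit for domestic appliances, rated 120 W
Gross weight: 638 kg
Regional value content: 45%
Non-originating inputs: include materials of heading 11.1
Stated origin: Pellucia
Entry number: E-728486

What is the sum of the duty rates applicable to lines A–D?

24%

Line A: electric motor → 11.2; rated 250 kW → 11.2.3; industrial → 11.2.3.1. Scheduled 22%. quota on 11.2 open → in-quota 1%; Pellucia agreement on 11.1: 11.2.3.1 not covered; Pellucia agreement on 11.2.3.2: 11.2.3.1 not covered. → 1%.
Line B: switchgear unit → 11.1; rated 55 kW → 11.1.2; for motor vehicles → 11.1.2.1. Scheduled 28%. Pellucia agreement on 11.1: RVC ≥ 35% → 11% available; Pellucia agreement on 11.2.3.2: 11.1.2.1 not covered; preferential 11%. → 11%.
Line C: electric motor → 11.2; rated 370 W → 11.2.1; for domestic appliances → 11.2.1.3. Scheduled 10%. quota on 11.2 open → in-quota 1%. → 1%.
Line D: switchgear unit → 11.1; rated 120 W → 11.1.3; for domestic appliances → 11.1.3.1. Scheduled 32%. Pellucia agreement on 11.1: RVC ≥ 35% → 11% available; Pellucia agreement on 11.2.3.2: 11.1.3.1 not covered; preferential 11%. → 11%.
Sum: 1% + 11% + 1% + 11% = 24%.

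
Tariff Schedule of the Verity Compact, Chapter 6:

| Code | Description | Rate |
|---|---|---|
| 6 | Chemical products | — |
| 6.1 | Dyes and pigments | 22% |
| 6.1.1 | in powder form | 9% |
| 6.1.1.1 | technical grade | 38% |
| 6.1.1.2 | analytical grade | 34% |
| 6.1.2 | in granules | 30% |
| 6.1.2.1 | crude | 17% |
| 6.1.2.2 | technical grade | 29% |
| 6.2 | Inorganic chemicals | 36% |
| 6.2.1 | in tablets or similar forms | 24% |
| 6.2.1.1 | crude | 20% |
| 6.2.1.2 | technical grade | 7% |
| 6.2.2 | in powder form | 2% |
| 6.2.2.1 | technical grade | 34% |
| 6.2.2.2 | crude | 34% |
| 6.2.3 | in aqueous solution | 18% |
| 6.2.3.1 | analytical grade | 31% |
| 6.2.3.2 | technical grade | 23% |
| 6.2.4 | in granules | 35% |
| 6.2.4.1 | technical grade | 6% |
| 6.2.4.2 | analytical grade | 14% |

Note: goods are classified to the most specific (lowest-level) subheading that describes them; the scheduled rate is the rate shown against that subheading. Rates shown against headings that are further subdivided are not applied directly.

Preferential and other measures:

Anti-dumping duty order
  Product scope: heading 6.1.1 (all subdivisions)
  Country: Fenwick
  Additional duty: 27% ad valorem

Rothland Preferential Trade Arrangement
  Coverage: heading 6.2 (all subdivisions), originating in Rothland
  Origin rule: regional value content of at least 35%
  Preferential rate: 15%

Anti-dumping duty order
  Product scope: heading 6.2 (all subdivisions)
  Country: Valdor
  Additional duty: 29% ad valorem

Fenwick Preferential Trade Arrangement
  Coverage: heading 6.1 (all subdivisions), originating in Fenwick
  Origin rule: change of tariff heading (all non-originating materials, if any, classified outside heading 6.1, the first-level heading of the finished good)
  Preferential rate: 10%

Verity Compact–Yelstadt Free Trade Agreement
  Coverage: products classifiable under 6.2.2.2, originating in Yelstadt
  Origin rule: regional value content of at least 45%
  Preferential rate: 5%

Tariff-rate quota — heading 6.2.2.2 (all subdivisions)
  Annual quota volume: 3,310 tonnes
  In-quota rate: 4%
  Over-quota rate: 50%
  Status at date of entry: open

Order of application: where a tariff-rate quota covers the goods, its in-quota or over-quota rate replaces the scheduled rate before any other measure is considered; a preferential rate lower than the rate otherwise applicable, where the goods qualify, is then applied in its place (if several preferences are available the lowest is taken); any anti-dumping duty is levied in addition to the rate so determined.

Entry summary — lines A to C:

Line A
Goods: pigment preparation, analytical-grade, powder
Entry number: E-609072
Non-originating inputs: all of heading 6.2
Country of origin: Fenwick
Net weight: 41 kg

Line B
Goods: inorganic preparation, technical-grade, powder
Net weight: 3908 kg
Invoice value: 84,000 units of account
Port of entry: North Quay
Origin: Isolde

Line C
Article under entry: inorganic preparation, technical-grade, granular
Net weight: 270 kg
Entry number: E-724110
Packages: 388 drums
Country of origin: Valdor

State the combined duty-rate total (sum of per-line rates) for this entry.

Line A: pigment → 6.1; powder → 6.1.1; analytical-grade → 6.1.1.2. Scheduled 34%. Fenwick agreement on 6.1: CTH met → 10% available; preferential 10%; anti-dumping (Fenwick, 6.1.1): +27%; total 10% + 27% = 37%. → 37%.
Line B: inorganic → 6.2; powder → 6.2.2; technical-grade → 6.2.2.1. Scheduled 34%. No special measure applies. → 34%.
Line C: inorganic → 6.2; granular → 6.2.4; technical-grade → 6.2.4.1. Scheduled 6%. anti-dumping (Valdor, 6.2): +29%; total 6% + 29% = 35%. → 35%.
Sum: 37% + 34% + 35% = 106%.

106%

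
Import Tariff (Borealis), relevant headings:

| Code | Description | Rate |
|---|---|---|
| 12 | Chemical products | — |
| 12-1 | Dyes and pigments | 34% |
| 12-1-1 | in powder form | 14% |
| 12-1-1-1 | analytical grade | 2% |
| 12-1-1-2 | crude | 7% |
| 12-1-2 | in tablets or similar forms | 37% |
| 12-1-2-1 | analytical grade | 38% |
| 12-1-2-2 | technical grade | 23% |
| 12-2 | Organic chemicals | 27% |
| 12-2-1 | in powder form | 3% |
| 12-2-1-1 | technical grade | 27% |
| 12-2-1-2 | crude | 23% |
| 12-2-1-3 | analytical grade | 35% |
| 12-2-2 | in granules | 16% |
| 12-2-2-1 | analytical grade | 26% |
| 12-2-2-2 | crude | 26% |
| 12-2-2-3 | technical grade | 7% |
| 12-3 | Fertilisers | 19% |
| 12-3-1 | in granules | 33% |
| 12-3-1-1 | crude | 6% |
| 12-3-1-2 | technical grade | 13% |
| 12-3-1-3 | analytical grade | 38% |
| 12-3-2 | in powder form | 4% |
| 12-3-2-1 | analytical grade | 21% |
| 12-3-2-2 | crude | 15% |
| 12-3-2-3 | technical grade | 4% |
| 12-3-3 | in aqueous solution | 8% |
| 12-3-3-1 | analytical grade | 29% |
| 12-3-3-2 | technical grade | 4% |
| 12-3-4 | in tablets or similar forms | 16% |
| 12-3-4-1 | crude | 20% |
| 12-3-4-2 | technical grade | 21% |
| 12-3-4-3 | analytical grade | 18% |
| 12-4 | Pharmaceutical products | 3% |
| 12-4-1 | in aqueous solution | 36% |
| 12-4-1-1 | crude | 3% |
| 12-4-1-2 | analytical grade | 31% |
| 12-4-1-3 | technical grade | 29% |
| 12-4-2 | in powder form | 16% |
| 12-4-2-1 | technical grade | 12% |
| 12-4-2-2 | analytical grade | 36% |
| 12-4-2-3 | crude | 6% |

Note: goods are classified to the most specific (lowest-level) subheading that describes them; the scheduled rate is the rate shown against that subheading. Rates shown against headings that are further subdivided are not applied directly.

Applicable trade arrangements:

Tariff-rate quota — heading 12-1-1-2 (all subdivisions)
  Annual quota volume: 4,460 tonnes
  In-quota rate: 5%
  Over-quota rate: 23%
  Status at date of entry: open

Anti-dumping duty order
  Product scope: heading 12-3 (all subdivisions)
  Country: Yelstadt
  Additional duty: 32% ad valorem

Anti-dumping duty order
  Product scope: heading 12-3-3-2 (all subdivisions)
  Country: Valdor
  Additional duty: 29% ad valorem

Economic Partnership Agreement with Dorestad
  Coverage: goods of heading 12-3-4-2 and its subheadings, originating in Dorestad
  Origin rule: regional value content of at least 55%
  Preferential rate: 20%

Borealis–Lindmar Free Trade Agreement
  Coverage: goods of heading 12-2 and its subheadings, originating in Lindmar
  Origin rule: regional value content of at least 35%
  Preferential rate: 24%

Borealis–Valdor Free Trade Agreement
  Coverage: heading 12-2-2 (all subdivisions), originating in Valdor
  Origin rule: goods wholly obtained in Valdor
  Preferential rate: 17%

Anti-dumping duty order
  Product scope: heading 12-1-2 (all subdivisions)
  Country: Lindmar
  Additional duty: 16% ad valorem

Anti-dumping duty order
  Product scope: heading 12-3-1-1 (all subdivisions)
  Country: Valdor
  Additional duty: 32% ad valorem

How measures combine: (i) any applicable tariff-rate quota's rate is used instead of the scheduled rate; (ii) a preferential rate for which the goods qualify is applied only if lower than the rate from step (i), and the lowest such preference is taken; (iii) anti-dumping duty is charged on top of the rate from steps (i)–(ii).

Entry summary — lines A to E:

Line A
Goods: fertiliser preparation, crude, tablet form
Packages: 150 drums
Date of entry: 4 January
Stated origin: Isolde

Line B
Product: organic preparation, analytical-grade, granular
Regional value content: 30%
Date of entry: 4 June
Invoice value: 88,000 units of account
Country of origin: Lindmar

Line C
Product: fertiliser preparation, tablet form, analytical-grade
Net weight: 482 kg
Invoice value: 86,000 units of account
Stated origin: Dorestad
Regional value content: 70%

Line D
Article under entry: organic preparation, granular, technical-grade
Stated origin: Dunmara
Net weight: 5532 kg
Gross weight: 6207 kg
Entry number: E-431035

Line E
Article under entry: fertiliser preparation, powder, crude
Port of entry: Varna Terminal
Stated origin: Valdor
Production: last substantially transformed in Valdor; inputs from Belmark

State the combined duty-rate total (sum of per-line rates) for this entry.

86%

Line A: fertiliser → 12-3; tablet form → 12-3-4; crude → 12-3-4-1. Scheduled 20%. No special measure applies. → 20%.
Line B: organic → 12-2; granular → 12-2-2; analytical-grade → 12-2-2-1. Scheduled 26%. Lindmar agreement on 12-2: RVC < 35%. → 26%.
Line C: fertiliser → 12-3; tablet form → 12-3-4; analytical-grade → 12-3-4-3. Scheduled 18%. Dorestad agreement on 12-3-4-2: 12-3-4-3 not covered. → 18%.
Line D: organic → 12-2; granular → 12-2-2; technical-grade → 12-2-2-3. Scheduled 7%. No special measure applies. → 7%.
Line E: fertiliser → 12-3; powder → 12-3-2; crude → 12-3-2-2. Scheduled 15%. Valdor agreement on 12-2-2: 12-3-2-2 not covered. → 15%.
Sum: 20% + 26% + 18% + 7% + 15% = 86%.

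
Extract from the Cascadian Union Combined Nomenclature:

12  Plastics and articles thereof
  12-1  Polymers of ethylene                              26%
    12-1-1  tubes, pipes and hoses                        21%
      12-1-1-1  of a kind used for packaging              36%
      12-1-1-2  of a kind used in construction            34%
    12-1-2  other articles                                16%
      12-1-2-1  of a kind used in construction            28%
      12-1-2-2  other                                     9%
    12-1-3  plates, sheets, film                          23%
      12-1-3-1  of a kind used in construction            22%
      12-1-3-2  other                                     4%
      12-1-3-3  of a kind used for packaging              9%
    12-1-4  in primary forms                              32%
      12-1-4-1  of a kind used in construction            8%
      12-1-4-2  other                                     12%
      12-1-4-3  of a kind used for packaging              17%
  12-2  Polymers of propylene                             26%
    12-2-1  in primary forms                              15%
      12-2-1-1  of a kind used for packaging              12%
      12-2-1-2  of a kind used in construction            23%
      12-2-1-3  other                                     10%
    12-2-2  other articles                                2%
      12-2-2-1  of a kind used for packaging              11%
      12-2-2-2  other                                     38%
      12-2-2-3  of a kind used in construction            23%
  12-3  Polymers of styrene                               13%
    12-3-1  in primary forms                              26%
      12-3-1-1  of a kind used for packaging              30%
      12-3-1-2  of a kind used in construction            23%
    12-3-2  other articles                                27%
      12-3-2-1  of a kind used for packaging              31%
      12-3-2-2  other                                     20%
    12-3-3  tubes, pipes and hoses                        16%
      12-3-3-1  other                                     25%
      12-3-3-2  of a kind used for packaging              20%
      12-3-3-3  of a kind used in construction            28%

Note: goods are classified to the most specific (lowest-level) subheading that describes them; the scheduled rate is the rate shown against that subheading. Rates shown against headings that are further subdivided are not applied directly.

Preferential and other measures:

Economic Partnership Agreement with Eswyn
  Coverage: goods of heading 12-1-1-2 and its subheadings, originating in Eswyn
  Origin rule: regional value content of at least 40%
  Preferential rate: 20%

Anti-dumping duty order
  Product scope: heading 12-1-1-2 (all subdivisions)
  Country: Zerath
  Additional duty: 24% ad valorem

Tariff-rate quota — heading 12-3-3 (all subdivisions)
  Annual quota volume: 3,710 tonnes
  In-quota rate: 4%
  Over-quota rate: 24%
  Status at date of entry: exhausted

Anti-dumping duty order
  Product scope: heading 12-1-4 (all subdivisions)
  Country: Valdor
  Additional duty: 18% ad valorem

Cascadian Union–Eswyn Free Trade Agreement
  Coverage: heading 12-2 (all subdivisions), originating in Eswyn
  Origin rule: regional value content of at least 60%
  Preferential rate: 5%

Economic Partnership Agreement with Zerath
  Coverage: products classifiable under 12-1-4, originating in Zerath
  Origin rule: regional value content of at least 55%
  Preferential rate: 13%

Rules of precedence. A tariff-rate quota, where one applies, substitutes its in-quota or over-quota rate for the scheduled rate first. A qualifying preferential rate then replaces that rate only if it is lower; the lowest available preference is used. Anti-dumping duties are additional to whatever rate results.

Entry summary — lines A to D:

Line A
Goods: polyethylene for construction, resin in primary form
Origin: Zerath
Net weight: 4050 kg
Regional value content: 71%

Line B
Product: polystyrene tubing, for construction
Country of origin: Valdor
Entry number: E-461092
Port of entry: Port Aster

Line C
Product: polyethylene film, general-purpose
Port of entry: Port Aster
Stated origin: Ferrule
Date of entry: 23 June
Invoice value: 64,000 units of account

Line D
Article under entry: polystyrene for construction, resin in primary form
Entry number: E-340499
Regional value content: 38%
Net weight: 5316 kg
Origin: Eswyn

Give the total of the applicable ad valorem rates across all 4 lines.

59%

Line A: polyethylene → 12-1; resin in primary form → 12-1-4; for construction → 12-1-4-1. Scheduled 8%. Zerath agreement on 12-1-4: RVC ≥ 55% → 13% available; preference 13% not lower than 8% → no reduction. → 8%.
Line B: polystyrene → 12-3; tubing → 12-3-3; for construction → 12-3-3-3. Scheduled 28%. quota on 12-3-3 exhausted → over-quota 24%. → 24%.
Line C: polyethylene → 12-1; film → 12-1-3; general-purpose → 12-1-3-2. Scheduled 4%. No special measure applies. → 4%.
Line D: polystyrene → 12-3; resin in primary form → 12-3-1; for construction → 12-3-1-2. Scheduled 23%. Eswyn agreement on 12-1-1-2: 12-3-1-2 not covered; Eswyn agreement on 12-2: 12-3-1-2 not covered. → 23%.
Sum: 8% + 24% + 4% + 23% = 59%.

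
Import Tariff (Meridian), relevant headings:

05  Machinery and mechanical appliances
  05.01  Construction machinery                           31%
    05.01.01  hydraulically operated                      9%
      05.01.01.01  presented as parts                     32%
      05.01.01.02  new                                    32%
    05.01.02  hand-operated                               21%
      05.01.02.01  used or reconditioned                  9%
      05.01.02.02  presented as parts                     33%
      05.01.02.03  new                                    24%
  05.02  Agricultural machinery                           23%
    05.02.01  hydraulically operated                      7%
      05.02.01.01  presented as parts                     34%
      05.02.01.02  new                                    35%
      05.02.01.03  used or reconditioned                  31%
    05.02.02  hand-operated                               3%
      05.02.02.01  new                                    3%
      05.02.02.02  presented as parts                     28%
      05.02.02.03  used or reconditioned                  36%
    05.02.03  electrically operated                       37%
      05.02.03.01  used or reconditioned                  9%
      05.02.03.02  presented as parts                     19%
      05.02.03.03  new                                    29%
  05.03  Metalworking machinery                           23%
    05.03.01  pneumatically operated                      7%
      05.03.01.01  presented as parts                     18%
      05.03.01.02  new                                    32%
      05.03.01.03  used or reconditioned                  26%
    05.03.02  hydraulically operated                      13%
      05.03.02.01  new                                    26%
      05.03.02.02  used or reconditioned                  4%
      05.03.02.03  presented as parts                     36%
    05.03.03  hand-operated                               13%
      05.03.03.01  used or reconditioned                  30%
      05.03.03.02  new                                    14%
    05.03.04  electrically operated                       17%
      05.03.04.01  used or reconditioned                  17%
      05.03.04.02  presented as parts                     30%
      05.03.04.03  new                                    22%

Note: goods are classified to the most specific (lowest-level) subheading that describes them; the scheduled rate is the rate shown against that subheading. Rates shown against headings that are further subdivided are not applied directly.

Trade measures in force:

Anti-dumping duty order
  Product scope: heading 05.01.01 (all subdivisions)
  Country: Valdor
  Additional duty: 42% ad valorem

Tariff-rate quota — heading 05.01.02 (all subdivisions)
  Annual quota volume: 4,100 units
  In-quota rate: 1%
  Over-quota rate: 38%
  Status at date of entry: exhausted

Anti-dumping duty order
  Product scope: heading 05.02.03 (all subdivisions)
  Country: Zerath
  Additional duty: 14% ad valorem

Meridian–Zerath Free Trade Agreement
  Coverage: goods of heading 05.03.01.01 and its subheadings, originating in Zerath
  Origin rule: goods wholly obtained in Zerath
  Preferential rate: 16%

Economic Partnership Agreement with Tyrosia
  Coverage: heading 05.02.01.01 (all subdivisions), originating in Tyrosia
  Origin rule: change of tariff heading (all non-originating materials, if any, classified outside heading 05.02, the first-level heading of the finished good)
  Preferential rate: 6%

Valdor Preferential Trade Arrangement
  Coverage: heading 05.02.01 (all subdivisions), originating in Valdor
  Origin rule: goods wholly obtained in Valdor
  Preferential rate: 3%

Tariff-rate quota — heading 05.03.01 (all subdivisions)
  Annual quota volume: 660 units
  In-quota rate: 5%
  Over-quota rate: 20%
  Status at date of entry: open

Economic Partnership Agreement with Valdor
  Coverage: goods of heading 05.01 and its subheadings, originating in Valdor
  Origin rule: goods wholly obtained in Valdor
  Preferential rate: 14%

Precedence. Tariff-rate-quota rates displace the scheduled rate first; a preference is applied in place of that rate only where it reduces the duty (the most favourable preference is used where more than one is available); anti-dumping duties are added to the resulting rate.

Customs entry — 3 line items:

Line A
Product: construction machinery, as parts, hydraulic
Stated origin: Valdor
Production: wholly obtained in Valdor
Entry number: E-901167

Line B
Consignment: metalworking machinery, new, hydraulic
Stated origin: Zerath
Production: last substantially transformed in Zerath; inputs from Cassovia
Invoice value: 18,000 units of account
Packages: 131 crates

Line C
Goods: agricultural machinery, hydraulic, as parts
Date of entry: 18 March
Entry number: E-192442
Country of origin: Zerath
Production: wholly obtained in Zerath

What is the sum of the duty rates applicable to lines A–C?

116%

Line A: construction → 05.01; hydraulic → 05.01.01; as parts → 05.01.01.01. Scheduled 32%. Valdor agreement on 05.02.01: 05.01.01.01 not covered; Valdor agreement on 05.01: wholly obtained → 14% available; preferential 14%; anti-dumping (Valdor, 05.01.01): +42%; total 14% + 42% = 56%. → 56%.
Line B: metalworking → 05.03; hydraulic → 05.03.02; new → 05.03.02.01. Scheduled 26%. Zerath agreement on 05.03.01.01: 05.03.02.01 not covered. → 26%.
Line C: agricultural → 05.02; hydraulic → 05.02.01; as parts → 05.02.01.01. Scheduled 34%. Zerath agreement on 05.03.01.01: 05.02.01.01 not covered. → 34%.
Sum: 56% + 26% + 34% = 116%.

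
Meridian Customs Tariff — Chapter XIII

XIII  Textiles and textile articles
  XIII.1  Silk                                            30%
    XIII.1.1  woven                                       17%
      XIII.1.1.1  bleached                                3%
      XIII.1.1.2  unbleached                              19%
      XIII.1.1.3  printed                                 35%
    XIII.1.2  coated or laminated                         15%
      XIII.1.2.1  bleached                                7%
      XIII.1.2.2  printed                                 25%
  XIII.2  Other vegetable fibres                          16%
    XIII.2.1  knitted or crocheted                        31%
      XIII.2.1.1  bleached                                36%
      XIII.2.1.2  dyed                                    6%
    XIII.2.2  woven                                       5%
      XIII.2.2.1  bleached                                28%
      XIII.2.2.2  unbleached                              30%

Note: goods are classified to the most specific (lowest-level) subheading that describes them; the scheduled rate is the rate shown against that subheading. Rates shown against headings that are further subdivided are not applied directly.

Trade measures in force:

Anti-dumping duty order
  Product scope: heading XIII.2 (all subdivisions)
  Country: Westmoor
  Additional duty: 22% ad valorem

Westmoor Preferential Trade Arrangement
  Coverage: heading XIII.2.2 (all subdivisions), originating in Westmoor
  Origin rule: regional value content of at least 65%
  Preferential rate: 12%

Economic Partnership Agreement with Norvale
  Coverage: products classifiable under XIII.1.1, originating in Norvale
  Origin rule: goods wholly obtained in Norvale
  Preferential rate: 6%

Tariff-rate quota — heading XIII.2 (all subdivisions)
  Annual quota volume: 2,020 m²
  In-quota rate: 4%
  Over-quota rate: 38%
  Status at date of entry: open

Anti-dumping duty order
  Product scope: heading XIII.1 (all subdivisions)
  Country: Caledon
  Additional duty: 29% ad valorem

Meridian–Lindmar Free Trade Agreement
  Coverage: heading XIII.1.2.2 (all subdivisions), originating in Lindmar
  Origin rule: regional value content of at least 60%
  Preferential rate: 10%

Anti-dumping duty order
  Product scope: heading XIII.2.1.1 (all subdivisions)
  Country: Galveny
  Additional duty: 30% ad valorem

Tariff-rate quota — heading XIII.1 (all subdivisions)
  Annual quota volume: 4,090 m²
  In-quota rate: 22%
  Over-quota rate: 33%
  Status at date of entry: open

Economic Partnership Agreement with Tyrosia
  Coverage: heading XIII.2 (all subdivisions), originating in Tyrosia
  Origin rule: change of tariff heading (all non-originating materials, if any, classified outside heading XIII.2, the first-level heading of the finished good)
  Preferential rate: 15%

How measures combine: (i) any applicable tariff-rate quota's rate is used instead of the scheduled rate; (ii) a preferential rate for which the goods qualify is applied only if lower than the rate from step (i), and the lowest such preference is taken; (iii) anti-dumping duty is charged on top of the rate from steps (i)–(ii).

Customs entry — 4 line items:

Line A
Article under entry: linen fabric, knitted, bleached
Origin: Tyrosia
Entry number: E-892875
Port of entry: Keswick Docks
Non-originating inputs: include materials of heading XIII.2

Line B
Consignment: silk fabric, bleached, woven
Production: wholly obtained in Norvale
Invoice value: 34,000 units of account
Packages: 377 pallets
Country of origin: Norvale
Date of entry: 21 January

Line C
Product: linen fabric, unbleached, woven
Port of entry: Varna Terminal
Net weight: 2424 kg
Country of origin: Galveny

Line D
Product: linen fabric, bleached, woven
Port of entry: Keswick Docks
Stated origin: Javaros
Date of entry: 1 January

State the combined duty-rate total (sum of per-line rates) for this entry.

Line A: linen → XIII.2; knitted → XIII.2.1; bleached → XIII.2.1.1. Scheduled 36%. quota on XIII.2 open → in-quota 4%; Tyrosia agreement on XIII.2: CTH not met. → 4%.
Line B: silk → XIII.1; woven → XIII.1.1; bleached → XIII.1.1.1. Scheduled 3%. quota on XIII.1 open → in-quota 22%; Norvale agreement on XIII.1.1: wholly obtained → 6% available; preferential 6%. → 6%.
Line C: linen → XIII.2; woven → XIII.2.2; unbleached → XIII.2.2.2. Scheduled 30%. quota on XIII.2 open → in-quota 4%. → 4%.
Line D: linen → XIII.2; woven → XIII.2.2; bleached → XIII.2.2.1. Scheduled 28%. quota on XIII.2 open → in-quota 4%. → 4%.
Sum: 4% + 6% + 4% + 4% = 18%.

18%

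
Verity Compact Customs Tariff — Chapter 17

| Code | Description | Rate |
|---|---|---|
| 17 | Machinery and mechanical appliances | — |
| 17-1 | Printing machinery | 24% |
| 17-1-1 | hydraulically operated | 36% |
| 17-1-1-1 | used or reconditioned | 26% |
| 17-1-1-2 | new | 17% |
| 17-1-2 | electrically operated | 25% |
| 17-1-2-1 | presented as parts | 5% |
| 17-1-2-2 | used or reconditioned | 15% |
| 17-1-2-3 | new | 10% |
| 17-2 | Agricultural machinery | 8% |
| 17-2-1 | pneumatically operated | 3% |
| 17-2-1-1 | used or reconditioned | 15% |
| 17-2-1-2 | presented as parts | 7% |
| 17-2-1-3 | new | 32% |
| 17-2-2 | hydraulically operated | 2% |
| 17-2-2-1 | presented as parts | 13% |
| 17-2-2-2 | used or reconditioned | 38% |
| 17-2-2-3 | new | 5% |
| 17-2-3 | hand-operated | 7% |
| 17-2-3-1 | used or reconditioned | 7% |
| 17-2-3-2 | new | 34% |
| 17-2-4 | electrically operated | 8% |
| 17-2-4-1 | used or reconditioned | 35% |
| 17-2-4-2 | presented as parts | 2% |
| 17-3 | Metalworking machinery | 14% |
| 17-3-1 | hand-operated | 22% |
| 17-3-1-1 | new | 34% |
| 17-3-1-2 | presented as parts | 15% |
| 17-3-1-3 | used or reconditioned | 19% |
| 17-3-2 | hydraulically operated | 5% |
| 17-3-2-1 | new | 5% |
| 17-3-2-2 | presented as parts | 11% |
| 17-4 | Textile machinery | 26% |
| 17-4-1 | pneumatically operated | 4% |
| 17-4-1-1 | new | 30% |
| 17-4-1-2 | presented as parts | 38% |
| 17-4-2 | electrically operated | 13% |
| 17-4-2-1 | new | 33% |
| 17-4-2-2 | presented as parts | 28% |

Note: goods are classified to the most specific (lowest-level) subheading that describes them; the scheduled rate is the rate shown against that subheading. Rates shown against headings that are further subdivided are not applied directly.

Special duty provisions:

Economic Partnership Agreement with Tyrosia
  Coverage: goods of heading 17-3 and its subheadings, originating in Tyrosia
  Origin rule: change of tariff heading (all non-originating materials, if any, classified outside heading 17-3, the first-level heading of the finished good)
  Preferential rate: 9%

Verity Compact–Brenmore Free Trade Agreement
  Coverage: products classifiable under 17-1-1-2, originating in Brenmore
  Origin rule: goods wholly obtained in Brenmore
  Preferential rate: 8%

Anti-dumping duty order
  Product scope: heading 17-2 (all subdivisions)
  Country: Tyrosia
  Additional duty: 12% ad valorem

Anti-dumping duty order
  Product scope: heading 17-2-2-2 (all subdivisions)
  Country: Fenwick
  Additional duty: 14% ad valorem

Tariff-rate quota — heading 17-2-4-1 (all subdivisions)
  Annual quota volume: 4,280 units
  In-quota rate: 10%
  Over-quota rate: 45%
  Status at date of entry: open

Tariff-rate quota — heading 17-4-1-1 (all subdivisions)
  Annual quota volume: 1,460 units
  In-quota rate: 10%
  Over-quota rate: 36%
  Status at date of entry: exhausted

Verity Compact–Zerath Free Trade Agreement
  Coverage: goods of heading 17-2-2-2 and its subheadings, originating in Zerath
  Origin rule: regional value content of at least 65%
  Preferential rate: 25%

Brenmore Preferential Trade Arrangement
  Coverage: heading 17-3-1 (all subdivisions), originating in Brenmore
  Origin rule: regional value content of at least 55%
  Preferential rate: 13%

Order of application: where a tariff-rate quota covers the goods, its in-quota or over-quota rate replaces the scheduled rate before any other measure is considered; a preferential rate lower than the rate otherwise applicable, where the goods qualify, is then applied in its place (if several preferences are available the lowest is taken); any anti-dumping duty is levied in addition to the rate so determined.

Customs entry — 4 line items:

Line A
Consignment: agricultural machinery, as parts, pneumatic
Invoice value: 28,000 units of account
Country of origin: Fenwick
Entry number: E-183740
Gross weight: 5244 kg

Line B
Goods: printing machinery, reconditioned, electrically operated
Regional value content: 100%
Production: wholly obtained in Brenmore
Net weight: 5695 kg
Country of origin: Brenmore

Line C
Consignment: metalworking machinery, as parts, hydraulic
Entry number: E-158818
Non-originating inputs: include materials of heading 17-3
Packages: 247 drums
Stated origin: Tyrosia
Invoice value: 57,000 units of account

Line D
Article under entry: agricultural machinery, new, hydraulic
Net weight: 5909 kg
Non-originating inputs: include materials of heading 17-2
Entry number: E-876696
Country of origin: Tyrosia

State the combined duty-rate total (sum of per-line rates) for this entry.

Line A: agricultural → 17-2; pneumatic → 17-2-1; as parts → 17-2-1-2. Scheduled 7%. No special measure applies. → 7%.
Line B: printing → 17-1; electrically operated → 17-1-2; reconditioned → 17-1-2-2. Scheduled 15%. Brenmore agreement on 17-1-1-2: 17-1-2-2 not covered; Brenmore agreement on 17-3-1: 17-1-2-2 not covered. → 15%.
Line C: metalworking → 17-3; hydraulic → 17-3-2; as parts → 17-3-2-2. Scheduled 11%. Tyrosia agreement on 17-3: CTH not met. → 11%.
Line D: agricultural → 17-2; hydraulic → 17-2-2; new → 17-2-2-3. Scheduled 5%. Tyrosia agreement on 17-3: 17-2-2-3 not covered; anti-dumping (Tyrosia, 17-2): +12%; total 5% + 12% = 17%. → 17%.
Sum: 7% + 15% + 11% + 17% = 50%.

50%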